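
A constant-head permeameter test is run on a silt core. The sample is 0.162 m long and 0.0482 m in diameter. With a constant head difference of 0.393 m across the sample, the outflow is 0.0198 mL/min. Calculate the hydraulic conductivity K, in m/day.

Cross-sectional area A = π·(d/2)² = π × (0.0482/2)² = 0.001825 m².
Convert discharge: 0.0198 mL/min = 3.300e-10 m³/s.
Darcy's law rearranged: K = Q·L / (A·Δh) = 3.300e-10 × 0.162 / (0.001825 × 0.393) = 7.455e-08 m/s = 0.006441 m/day.

0.00644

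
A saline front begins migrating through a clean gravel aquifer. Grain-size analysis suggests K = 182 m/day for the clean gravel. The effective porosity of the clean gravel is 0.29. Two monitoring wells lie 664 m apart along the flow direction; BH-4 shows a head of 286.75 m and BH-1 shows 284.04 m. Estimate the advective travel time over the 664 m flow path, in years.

Hydraulic gradient i = (286.75 − 284.04) / 664 = 2.71 / 664 = 0.004081.
Darcy flux q = K · i = 182.0 × 0.004081 = 0.7428 m/day.
Seepage velocity v = q / n_e = 0.7428 / 0.29 = 2.561 m/day.
Travel time t = L / v = 664 / 2.561 = 259.2 days = 0.7097 years.

0.710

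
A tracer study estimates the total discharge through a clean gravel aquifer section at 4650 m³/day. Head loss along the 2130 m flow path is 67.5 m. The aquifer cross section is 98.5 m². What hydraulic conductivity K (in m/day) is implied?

Hydraulic gradient i = Δh / L = 67.5 / 2130 = 0.03169.
From Q = K·A·i, K = Q / (A·i) = 4650 / (98.50 × 0.03169) = 1490 m/day.

1490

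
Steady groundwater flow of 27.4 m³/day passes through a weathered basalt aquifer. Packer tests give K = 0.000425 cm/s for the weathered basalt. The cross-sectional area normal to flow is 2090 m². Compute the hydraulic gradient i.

Convert K: 0.000425 cm/s × 864 = 0.3672 m/day.
From Q = K·A·i, i = Q / (K·A) = 27.4 / (0.3672 × 2090) = 0.03570.

0.0357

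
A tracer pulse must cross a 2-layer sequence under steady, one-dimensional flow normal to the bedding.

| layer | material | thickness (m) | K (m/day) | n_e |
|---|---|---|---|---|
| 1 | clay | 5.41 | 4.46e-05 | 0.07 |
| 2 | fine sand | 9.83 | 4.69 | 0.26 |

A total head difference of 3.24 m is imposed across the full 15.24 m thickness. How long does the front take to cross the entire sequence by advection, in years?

301

With flow normal to the layers, continuity requires the same specific discharge q through every layer.
Σ(b_i/K_i) = 5.41/4.46e-05 + 9.83/4.69 = 1.213e+05 d.
q = Δh / Σ(b_i/K_i) = 3.24 / 1.213e+05 = 2.671e-05 m/day.
In each layer the seepage velocity is v_i = q/n_i, so the layer transit time is t_i = b_i·n_i / q:
  layer 1 (clay): t_1 = 5.41 × 0.07 / 2.671e-05 = 14178 d
  layer 2 (fine sand): t_2 = 9.83 × 0.26 / 2.671e-05 = 95687 d
Total t = Σ t_i = 1.099e+05 days = 300.8 years.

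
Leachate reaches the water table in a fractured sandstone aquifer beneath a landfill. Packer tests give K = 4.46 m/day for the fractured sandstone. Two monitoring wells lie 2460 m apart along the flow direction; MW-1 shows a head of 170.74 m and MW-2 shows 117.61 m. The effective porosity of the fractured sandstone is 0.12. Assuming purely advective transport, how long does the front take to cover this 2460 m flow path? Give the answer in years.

8.39

Hydraulic gradient i = (170.74 − 117.61) / 2460 = 53.13 / 2460 = 0.02160.
Darcy flux q = K · i = 4.460 × 0.02160 = 0.09633 m/day.
Seepage velocity v = q / n_e = 0.09633 / 0.12 = 0.8027 m/day.
Travel time t = L / v = 2460 / 0.8027 = 3065 days = 8.390 years.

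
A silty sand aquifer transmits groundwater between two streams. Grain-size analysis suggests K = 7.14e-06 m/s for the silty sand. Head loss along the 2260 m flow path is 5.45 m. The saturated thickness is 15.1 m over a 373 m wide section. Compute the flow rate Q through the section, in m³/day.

Convert K: 7.14e-06 m/s × 86400 = 0.6169 m/day.
Cross-sectional area A = 373 × 15.1 = 5632 m².
Hydraulic gradient i = Δh / L = 5.45 / 2260 = 0.002412.
Darcy's law: Q = K · A · i = 0.6169 × 5632 × 0.002412 = 8.379 m³/day.

8.38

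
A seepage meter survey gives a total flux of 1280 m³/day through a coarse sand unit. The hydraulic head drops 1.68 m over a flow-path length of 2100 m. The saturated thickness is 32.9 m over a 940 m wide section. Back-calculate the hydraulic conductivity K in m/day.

51.7

Cross-sectional area A = 940 × 32.9 = 30926 m².
Hydraulic gradient i = Δh / L = 1.68 / 2100 = 0.0008000.
From Q = K·A·i, K = Q / (A·i) = 1280 / (30926 × 0.0008000) = 51.74 m/day.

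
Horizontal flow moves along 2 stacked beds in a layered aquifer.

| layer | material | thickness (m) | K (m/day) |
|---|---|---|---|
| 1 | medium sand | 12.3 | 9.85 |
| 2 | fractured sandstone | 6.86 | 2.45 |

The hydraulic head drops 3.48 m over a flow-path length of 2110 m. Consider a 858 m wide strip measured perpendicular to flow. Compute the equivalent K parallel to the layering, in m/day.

Flow is parallel to layering, so each bed carries its own Darcy discharge and the transmissivities add.
Σ(K_i·b_i) = 9.85×12.3 + 2.45×6.86 = 138.0 m²/day.
Total thickness b = 19.16 m, so K_eq = Σ(K_i·b_i)/b = 7.201 m/day.

7.20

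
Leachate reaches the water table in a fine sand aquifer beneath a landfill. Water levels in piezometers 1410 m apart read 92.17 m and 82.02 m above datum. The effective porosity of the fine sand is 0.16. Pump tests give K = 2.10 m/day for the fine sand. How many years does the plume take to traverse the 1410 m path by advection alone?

40.9

Hydraulic gradient i = (92.17 − 82.02) / 1410 = 10.15 / 1410 = 0.007199.
Darcy flux q = K · i = 2.100 × 0.007199 = 0.01512 m/day.
Seepage velocity v = q / n_e = 0.01512 / 0.16 = 0.09448 m/day.
Travel time t = L / v = 1410 / 0.09448 = 14924 days = 40.86 years.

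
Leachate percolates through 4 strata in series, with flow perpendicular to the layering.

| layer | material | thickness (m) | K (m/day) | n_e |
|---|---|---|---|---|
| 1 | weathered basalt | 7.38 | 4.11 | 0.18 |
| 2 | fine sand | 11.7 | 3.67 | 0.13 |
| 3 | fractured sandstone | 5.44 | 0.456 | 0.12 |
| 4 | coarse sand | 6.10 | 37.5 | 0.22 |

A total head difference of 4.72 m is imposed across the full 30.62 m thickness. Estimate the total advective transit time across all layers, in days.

With flow normal to the layers, continuity requires the same specific discharge q through every layer.
Σ(b_i/K_i) = 7.38/4.11 + 11.7/3.67 + 5.44/0.456 + 6.10/37.5 = 17.08 d.
q = Δh / Σ(b_i/K_i) = 4.72 / 17.08 = 0.2764 m/day.
In each layer the seepage velocity is v_i = q/n_i, so the layer transit time is t_i = b_i·n_i / q:
  layer 1 (weathered basalt): t_1 = 7.38 × 0.18 / 0.2764 = 4.806 d
  layer 2 (fine sand): t_2 = 11.7 × 0.13 / 0.2764 = 5.503 d
  layer 3 (fractured sandstone): t_3 = 5.44 × 0.12 / 0.2764 = 2.362 d
  layer 4 (coarse sand): t_4 = 6.10 × 0.22 / 0.2764 = 4.855 d
Total t = Σ t_i = 17.53 days.

17.5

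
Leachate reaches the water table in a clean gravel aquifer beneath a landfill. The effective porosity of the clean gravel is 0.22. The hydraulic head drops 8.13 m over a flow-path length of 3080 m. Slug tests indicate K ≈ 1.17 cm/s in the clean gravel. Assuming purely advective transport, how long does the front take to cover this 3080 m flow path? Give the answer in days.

254

Convert K: 1.17 cm/s × 864 = 1011 m/day.
Hydraulic gradient i = Δh / L = 8.13 / 3080 = 0.002640.
Darcy flux q = K · i = 1011 × 0.002640 = 2.668 m/day.
Seepage velocity v = q / n_e = 2.668 / 0.22 = 12.13 m/day.
Travel time t = L / v = 3080 / 12.13 = 253.9 days.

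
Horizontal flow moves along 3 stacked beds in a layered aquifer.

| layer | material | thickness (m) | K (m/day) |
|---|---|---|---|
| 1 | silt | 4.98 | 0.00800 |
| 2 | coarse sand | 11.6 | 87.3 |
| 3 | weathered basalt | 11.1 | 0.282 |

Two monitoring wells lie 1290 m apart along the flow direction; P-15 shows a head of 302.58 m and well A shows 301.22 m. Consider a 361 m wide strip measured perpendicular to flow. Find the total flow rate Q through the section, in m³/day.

Flow is parallel to layering, so each bed carries its own Darcy discharge and the transmissivities add.
Σ(K_i·b_i) = 0.00800×4.98 + 87.3×11.6 + 0.282×11.1 = 1016 m²/day.
Hydraulic gradient i = (302.58 − 301.22) / 1290 = 1.36 / 1290 = 0.001054.
Q = Σ(K_i·b_i) · W · i = 1016 × 361 × 0.001054 = 386.6 m³/day.

387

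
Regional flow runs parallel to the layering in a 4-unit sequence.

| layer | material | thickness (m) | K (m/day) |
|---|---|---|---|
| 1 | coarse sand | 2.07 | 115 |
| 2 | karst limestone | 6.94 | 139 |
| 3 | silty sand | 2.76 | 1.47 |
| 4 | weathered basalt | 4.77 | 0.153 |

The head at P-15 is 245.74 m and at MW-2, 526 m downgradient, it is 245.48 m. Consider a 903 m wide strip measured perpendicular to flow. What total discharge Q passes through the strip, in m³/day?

539

Flow is parallel to layering, so each bed carries its own Darcy discharge and the transmissivities add.
Σ(K_i·b_i) = 115×2.07 + 139×6.94 + 1.47×2.76 + 0.153×4.77 = 1207 m²/day.
Hydraulic gradient i = (245.74 − 245.48) / 526 = 0.26 / 526 = 0.0004943.
Q = Σ(K_i·b_i) · W · i = 1207 × 903 × 0.0004943 = 539.0 m³/day.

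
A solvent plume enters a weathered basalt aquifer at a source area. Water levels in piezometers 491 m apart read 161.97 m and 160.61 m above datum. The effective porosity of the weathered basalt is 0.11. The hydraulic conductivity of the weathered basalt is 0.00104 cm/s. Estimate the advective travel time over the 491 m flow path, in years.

Convert K: 0.00104 cm/s × 864 = 0.8986 m/day.
Hydraulic gradient i = (161.97 − 160.61) / 491 = 1.36 / 491 = 0.002770.
Darcy flux q = K · i = 0.8986 × 0.002770 = 0.002489 m/day.
Seepage velocity v = q / n_e = 0.002489 / 0.11 = 0.02263 m/day.
Travel time t = L / v = 491 / 0.02263 = 21700 days = 59.41 years.

59.4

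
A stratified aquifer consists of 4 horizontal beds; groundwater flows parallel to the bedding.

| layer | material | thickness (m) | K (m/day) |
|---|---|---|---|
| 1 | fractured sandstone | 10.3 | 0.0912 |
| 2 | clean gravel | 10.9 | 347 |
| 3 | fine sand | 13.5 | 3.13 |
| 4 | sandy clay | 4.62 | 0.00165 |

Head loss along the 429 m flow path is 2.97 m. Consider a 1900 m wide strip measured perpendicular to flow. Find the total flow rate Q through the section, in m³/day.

Flow is parallel to layering, so each bed carries its own Darcy discharge and the transmissivities add.
Σ(K_i·b_i) = 0.0912×10.3 + 347×10.9 + 3.13×13.5 + 0.00165×4.62 = 3826 m²/day.
Hydraulic gradient i = Δh / L = 2.97 / 429 = 0.006923.
Q = Σ(K_i·b_i) · W · i = 3826 × 1900 × 0.006923 = 50320 m³/day.

50300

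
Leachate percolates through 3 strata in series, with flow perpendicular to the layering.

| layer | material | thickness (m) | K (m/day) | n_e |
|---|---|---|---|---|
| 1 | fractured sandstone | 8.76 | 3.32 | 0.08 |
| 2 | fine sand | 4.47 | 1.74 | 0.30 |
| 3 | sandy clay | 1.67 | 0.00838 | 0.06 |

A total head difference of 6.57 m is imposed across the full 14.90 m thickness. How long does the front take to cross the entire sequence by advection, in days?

66.7

With flow normal to the layers, continuity requires the same specific discharge q through every layer.
Σ(b_i/K_i) = 8.76/3.32 + 4.47/1.74 + 1.67/0.00838 = 204.5 d.
q = Δh / Σ(b_i/K_i) = 6.57 / 204.5 = 0.03213 m/day.
In each layer the seepage velocity is v_i = q/n_i, so the layer transit time is t_i = b_i·n_i / q:
  layer 1 (fractured sandstone): t_1 = 8.76 × 0.08 / 0.03213 = 21.81 d
  layer 2 (fine sand): t_2 = 4.47 × 0.30 / 0.03213 = 41.74 d
  layer 3 (sandy clay): t_3 = 1.67 × 0.06 / 0.03213 = 3.119 d
Total t = Σ t_i = 66.67 days.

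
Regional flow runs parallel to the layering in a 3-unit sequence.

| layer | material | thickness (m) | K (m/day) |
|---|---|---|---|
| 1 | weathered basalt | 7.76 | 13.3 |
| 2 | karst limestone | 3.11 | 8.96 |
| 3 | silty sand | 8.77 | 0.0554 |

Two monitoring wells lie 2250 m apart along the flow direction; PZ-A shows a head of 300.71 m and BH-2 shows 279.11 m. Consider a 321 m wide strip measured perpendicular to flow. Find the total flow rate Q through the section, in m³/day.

Flow is parallel to layering, so each bed carries its own Darcy discharge and the transmissivities add.
Σ(K_i·b_i) = 13.3×7.76 + 8.96×3.11 + 0.0554×8.77 = 131.6 m²/day.
Hydraulic gradient i = (300.71 − 279.11) / 2250 = 21.6 / 2250 = 0.009600.
Q = Σ(K_i·b_i) · W · i = 131.6 × 321 × 0.009600 = 405.4 m³/day.

405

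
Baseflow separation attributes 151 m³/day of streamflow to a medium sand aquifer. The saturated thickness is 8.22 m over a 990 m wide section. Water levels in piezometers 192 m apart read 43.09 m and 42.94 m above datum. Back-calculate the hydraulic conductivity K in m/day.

23.8

Cross-sectional area A = 990 × 8.22 = 8138 m².
Hydraulic gradient i = (43.09 − 42.94) / 192 = 0.15 / 192 = 0.0007812.
From Q = K·A·i, K = Q / (A·i) = 151 / (8138 × 0.0007812) = 23.75 m/day.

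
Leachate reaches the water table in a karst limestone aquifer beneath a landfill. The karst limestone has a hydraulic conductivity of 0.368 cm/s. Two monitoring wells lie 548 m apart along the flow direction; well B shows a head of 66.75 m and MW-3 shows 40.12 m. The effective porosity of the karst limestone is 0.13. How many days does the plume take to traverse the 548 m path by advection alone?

4.61

Convert K: 0.368 cm/s × 864 = 318.0 m/day.
Hydraulic gradient i = (66.75 − 40.12) / 548 = 26.63 / 548 = 0.04859.
Darcy flux q = K · i = 318.0 × 0.04859 = 15.45 m/day.
Seepage velocity v = q / n_e = 15.45 / 0.13 = 118.9 m/day.
Travel time t = L / v = 548 / 118.9 = 4.611 days.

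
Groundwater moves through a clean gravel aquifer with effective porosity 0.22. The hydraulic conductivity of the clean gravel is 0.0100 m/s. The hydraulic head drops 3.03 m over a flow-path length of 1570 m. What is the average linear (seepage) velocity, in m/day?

Convert K: 0.0100 m/s × 86400 = 864.0 m/day.
Hydraulic gradient i = Δh / L = 3.03 / 1570 = 0.001930.
Darcy flux q = K · i = 864.0 × 0.001930 = 1.667 m/day.
Seepage velocity v = q / n_e = 1.667 / 0.22 = 7.579 m/day.

7.58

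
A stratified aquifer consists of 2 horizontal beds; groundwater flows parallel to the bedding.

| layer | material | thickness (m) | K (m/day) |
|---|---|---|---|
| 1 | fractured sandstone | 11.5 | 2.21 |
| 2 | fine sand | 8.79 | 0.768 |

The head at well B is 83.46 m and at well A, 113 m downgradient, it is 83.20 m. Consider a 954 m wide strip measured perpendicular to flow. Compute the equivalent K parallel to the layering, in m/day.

Flow is parallel to layering, so each bed carries its own Darcy discharge and the transmissivities add.
Σ(K_i·b_i) = 2.21×11.5 + 0.768×8.79 = 32.17 m²/day.
Total thickness b = 20.29 m, so K_eq = Σ(K_i·b_i)/b = 1.585 m/day.

1.59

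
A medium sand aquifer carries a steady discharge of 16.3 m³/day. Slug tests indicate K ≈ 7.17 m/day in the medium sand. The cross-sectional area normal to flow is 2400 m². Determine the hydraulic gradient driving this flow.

0.000947

From Q = K·A·i, i = Q / (K·A) = 16.3 / (7.170 × 2400) = 0.0009472.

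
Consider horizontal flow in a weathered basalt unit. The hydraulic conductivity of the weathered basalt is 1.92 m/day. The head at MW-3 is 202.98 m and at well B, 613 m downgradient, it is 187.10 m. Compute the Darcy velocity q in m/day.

0.0497

Hydraulic gradient i = (202.98 − 187.10) / 613 = 15.88 / 613 = 0.02591.
Specific discharge q = K · i = 1.920 × 0.02591 = 0.04974 m/day.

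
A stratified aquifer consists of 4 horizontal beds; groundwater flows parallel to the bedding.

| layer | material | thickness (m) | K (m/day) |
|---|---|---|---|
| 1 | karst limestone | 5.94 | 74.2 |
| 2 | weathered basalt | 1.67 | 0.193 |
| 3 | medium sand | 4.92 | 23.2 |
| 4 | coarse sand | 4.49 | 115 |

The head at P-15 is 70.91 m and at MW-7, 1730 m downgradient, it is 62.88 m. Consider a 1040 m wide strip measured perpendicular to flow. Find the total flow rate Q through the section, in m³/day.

5170

Flow is parallel to layering, so each bed carries its own Darcy discharge and the transmissivities add.
Σ(K_i·b_i) = 74.2×5.94 + 0.193×1.67 + 23.2×4.92 + 115×4.49 = 1072 m²/day.
Hydraulic gradient i = (70.91 − 62.88) / 1730 = 8.03 / 1730 = 0.004642.
Q = Σ(K_i·b_i) · W · i = 1072 × 1040 × 0.004642 = 5173 m³/day.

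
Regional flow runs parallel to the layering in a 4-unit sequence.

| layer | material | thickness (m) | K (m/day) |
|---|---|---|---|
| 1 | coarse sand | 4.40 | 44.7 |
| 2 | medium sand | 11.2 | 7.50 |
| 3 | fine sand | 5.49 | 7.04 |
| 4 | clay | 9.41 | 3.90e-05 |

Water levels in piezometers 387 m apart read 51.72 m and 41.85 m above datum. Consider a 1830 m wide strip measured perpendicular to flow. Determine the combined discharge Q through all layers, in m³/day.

14900

Flow is parallel to layering, so each bed carries its own Darcy discharge and the transmissivities add.
Σ(K_i·b_i) = 44.7×4.40 + 7.50×11.2 + 7.04×5.49 + 3.90e-05×9.41 = 319.3 m²/day.
Hydraulic gradient i = (51.72 − 41.85) / 387 = 9.87 / 387 = 0.02550.
Q = Σ(K_i·b_i) · W · i = 319.3 × 1830 × 0.02550 = 14904 m³/day.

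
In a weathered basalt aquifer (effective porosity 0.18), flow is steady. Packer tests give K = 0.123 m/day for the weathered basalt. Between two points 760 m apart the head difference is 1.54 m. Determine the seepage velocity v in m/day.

0.00138

Hydraulic gradient i = Δh / L = 1.54 / 760 = 0.002026.
Darcy flux q = K · i = 0.1230 × 0.002026 = 0.0002492 m/day.
Seepage velocity v = q / n_e = 0.0002492 / 0.18 = 0.001385 m/day.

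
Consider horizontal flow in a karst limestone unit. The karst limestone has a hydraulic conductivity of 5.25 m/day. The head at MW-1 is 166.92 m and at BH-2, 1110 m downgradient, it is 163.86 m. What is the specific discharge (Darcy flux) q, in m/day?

Hydraulic gradient i = (166.92 − 163.86) / 1110 = 3.06 / 1110 = 0.002757.
Specific discharge q = K · i = 5.250 × 0.002757 = 0.01447 m/day.

0.0145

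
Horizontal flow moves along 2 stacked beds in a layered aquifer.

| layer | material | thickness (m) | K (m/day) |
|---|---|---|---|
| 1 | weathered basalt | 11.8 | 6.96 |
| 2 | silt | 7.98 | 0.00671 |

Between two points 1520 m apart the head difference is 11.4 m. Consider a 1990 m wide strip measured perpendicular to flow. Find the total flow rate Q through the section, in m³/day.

Flow is parallel to layering, so each bed carries its own Darcy discharge and the transmissivities add.
Σ(K_i·b_i) = 6.96×11.8 + 0.00671×7.98 = 82.18 m²/day.
Hydraulic gradient i = Δh / L = 11.4 / 1520 = 0.007500.
Q = Σ(K_i·b_i) · W · i = 82.18 × 1990 × 0.007500 = 1227 m³/day.

1230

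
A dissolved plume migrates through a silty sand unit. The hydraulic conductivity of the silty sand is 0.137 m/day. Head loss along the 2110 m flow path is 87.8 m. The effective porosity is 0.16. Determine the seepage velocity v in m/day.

Hydraulic gradient i = Δh / L = 87.8 / 2110 = 0.04161.
Darcy flux q = K · i = 0.1370 × 0.04161 = 0.005701 m/day.
Seepage velocity v = q / n_e = 0.005701 / 0.16 = 0.03563 m/day.

0.0356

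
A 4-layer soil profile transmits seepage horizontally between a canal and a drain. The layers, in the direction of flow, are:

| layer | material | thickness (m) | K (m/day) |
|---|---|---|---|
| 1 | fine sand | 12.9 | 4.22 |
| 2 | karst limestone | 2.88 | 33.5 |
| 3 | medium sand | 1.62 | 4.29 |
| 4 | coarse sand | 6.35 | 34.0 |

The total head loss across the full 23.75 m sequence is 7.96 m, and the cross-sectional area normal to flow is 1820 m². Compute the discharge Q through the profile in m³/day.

3910

Flow is perpendicular to layering, so the layers act in series and the equivalent K is the thickness-weighted harmonic mean.
Total thickness L = 12.9 + 2.88 + 1.62 + 6.35 = 23.75 m.
Σ(b_i/K_i) = 12.9/4.22 + 2.88/33.5 + 1.62/4.29 + 6.35/34.0 = 3.707 d.
K_eq = L / Σ(b_i/K_i) = 23.75 / 3.707 = 6.406 m/day.
Q = K_eq · A · (Δh/L) = 6.406 × 1820 × (7.96/23.75) = 3908 m³/day.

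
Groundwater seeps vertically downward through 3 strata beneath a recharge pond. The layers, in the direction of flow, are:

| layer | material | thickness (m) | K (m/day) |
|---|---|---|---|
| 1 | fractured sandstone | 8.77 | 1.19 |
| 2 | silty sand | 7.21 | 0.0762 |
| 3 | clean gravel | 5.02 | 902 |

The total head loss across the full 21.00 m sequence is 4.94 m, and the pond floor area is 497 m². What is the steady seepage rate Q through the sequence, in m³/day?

Flow is perpendicular to layering, so the layers act in series and the equivalent K is the thickness-weighted harmonic mean.
Total thickness L = 8.77 + 7.21 + 5.02 = 21.00 m.
Σ(b_i/K_i) = 8.77/1.19 + 7.21/0.0762 + 5.02/902 = 102.0 d.
K_eq = L / Σ(b_i/K_i) = 21.00 / 102.0 = 0.2059 m/day.
Q = K_eq · A · (Δh/L) = 0.2059 × 497 × (4.94/21.00) = 24.07 m³/day.

24.1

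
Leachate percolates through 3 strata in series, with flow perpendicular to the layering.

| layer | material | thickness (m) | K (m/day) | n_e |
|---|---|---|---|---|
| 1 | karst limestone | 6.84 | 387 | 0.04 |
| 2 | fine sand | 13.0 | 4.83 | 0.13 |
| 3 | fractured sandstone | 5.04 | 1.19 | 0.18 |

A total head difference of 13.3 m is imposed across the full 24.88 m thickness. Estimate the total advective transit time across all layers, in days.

With flow normal to the layers, continuity requires the same specific discharge q through every layer.
Σ(b_i/K_i) = 6.84/387 + 13.0/4.83 + 5.04/1.19 = 6.944 d.
q = Δh / Σ(b_i/K_i) = 13.3 / 6.944 = 1.915 m/day.
In each layer the seepage velocity is v_i = q/n_i, so the layer transit time is t_i = b_i·n_i / q:
  layer 1 (karst limestone): t_1 = 6.84 × 0.04 / 1.915 = 0.1429 d
  layer 2 (fine sand): t_2 = 13.0 × 0.13 / 1.915 = 0.8824 d
  layer 3 (fractured sandstone): t_3 = 5.04 × 0.18 / 1.915 = 0.4737 d
Total t = Σ t_i = 1.499 days.

1.50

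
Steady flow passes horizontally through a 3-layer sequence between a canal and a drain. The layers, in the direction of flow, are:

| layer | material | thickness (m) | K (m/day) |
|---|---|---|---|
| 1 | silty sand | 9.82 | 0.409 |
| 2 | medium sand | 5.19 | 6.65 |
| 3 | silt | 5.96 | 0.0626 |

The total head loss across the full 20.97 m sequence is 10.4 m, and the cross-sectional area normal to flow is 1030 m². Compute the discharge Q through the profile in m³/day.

89.3

Flow is perpendicular to layering, so the layers act in series and the equivalent K is the thickness-weighted harmonic mean.
Total thickness L = 9.82 + 5.19 + 5.96 = 20.97 m.
Σ(b_i/K_i) = 9.82/0.409 + 5.19/6.65 + 5.96/0.0626 = 120.0 d.
K_eq = L / Σ(b_i/K_i) = 20.97 / 120.0 = 0.1748 m/day.
Q = K_eq · A · (Δh/L) = 0.1748 × 1030 × (10.4/20.97) = 89.27 m³/day.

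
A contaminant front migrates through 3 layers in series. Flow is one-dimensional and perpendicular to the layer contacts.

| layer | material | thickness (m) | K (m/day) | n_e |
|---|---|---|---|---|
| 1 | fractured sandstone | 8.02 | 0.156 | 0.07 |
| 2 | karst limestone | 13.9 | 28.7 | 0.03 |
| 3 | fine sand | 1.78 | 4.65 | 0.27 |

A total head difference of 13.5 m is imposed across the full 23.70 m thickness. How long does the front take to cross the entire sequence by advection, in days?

With flow normal to the layers, continuity requires the same specific discharge q through every layer.
Σ(b_i/K_i) = 8.02/0.156 + 13.9/28.7 + 1.78/4.65 = 52.28 d.
q = Δh / Σ(b_i/K_i) = 13.5 / 52.28 = 0.2582 m/day.
In each layer the seepage velocity is v_i = q/n_i, so the layer transit time is t_i = b_i·n_i / q:
  layer 1 (fractured sandstone): t_1 = 8.02 × 0.07 / 0.2582 = 2.174 d
  layer 2 (karst limestone): t_2 = 13.9 × 0.03 / 0.2582 = 1.615 d
  layer 3 (fine sand): t_3 = 1.78 × 0.27 / 0.2582 = 1.861 d
Total t = Σ t_i = 5.650 days.

5.65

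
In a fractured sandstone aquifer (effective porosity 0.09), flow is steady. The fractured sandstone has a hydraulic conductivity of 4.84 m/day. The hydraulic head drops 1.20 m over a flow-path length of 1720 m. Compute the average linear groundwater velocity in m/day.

Hydraulic gradient i = Δh / L = 1.20 / 1720 = 0.0006977.
Darcy flux q = K · i = 4.840 × 0.0006977 = 0.003377 m/day.
Seepage velocity v = q / n_e = 0.003377 / 0.09 = 0.03752 m/day.

0.0375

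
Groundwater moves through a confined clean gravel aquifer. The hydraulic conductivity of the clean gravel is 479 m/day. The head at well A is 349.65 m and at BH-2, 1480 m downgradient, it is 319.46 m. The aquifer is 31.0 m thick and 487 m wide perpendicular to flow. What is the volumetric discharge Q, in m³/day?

148000

Cross-sectional area A = 487 × 31.0 = 15097 m².
Hydraulic gradient i = (349.65 − 319.46) / 1480 = 30.19 / 1480 = 0.02040.
Darcy's law: Q = K · A · i = 479.0 × 15097 × 0.02040 = 1.475e+05 m³/day.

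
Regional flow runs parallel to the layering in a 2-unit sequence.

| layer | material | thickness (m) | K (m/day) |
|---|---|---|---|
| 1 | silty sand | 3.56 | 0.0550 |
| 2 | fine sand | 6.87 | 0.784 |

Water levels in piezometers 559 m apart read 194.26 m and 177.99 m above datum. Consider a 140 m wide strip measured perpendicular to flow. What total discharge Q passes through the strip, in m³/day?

Flow is parallel to layering, so each bed carries its own Darcy discharge and the transmissivities add.
Σ(K_i·b_i) = 0.0550×3.56 + 0.784×6.87 = 5.582 m²/day.
Hydraulic gradient i = (194.26 − 177.99) / 559 = 16.27 / 559 = 0.02911.
Q = Σ(K_i·b_i) · W · i = 5.582 × 140 × 0.02911 = 22.74 m³/day.

22.7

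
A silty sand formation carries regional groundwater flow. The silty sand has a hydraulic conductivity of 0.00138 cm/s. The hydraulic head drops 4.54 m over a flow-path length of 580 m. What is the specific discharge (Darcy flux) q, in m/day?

Convert K: 0.00138 cm/s × 864 = 1.192 m/day.
Hydraulic gradient i = Δh / L = 4.54 / 580 = 0.007828.
Specific discharge q = K · i = 1.192 × 0.007828 = 0.009333 m/day.

0.00933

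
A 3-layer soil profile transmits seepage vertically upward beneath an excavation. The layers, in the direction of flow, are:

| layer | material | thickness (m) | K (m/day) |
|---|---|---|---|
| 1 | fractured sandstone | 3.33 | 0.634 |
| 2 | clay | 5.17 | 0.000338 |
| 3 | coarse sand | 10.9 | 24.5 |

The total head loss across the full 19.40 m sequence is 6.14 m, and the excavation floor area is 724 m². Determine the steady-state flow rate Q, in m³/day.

0.291

Flow is perpendicular to layering, so the layers act in series and the equivalent K is the thickness-weighted harmonic mean.
Total thickness L = 3.33 + 5.17 + 10.9 = 19.40 m.
Σ(b_i/K_i) = 3.33/0.634 + 5.17/0.000338 + 10.9/24.5 = 15302 d.
K_eq = L / Σ(b_i/K_i) = 19.40 / 15302 = 0.001268 m/day.
Q = K_eq · A · (Δh/L) = 0.001268 × 724 × (6.14/19.40) = 0.2905 m³/day.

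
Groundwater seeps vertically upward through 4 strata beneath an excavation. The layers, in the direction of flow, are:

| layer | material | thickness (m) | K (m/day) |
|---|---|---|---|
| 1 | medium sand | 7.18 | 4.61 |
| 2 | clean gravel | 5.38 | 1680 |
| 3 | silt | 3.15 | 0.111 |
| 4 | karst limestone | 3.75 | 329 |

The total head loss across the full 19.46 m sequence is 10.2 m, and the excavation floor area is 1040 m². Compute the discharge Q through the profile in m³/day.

Flow is perpendicular to layering, so the layers act in series and the equivalent K is the thickness-weighted harmonic mean.
Total thickness L = 7.18 + 5.38 + 3.15 + 3.75 = 19.46 m.
Σ(b_i/K_i) = 7.18/4.61 + 5.38/1680 + 3.15/0.111 + 3.75/329 = 29.95 d.
K_eq = L / Σ(b_i/K_i) = 19.46 / 29.95 = 0.6497 m/day.
Q = K_eq · A · (Δh/L) = 0.6497 × 1040 × (10.2/19.46) = 354.2 m³/day.

354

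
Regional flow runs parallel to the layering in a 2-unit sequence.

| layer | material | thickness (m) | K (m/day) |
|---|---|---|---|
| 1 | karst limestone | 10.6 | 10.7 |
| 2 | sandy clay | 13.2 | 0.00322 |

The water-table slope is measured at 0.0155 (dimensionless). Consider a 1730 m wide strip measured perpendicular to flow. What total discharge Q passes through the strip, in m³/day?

3040

Flow is parallel to layering, so each bed carries its own Darcy discharge and the transmissivities add.
Σ(K_i·b_i) = 10.7×10.6 + 0.00322×13.2 = 113.5 m²/day.
Hydraulic gradient i = 0.0155.
Q = Σ(K_i·b_i) · W · i = 113.5 × 1730 × 0.01550 = 3042 m³/day.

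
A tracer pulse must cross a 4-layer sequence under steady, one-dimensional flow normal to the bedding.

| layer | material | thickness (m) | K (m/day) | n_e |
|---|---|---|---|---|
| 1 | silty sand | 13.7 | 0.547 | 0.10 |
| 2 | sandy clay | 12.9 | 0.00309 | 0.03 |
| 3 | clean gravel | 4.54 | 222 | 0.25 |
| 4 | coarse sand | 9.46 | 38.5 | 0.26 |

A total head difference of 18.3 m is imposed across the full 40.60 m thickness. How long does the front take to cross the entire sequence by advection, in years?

3.36

With flow normal to the layers, continuity requires the same specific discharge q through every layer.
Σ(b_i/K_i) = 13.7/0.547 + 12.9/0.00309 + 4.54/222 + 9.46/38.5 = 4200 d.
q = Δh / Σ(b_i/K_i) = 18.3 / 4200 = 0.004357 m/day.
In each layer the seepage velocity is v_i = q/n_i, so the layer transit time is t_i = b_i·n_i / q:
  layer 1 (silty sand): t_1 = 13.7 × 0.10 / 0.004357 = 314.4 d
  layer 2 (sandy clay): t_2 = 12.9 × 0.03 / 0.004357 = 88.82 d
  layer 3 (clean gravel): t_3 = 4.54 × 0.25 / 0.004357 = 260.5 d
  layer 4 (coarse sand): t_4 = 9.46 × 0.26 / 0.004357 = 564.5 d
Total t = Σ t_i = 1228 days = 3.363 years.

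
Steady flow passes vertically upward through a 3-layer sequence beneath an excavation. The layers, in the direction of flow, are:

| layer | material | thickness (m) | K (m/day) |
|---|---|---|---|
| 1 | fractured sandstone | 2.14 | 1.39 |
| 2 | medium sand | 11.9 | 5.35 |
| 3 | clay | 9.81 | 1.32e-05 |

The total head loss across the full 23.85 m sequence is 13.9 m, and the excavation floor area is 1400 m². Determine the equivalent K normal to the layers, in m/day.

3.21e-05

Flow is perpendicular to layering, so the layers act in series and the equivalent K is the thickness-weighted harmonic mean.
Total thickness L = 2.14 + 11.9 + 9.81 = 23.85 m.
Σ(b_i/K_i) = 2.14/1.39 + 11.9/5.35 + 9.81/1.32e-05 = 7.432e+05 d.
K_eq = L / Σ(b_i/K_i) = 23.85 / 7.432e+05 = 3.209e-05 m/day.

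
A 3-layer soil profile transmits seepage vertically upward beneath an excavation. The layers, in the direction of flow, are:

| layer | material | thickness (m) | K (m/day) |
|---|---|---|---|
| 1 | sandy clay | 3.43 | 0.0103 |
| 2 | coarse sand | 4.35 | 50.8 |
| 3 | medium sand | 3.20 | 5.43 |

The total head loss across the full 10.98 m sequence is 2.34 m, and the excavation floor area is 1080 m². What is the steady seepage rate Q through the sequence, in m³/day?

Flow is perpendicular to layering, so the layers act in series and the equivalent K is the thickness-weighted harmonic mean.
Total thickness L = 3.43 + 4.35 + 3.20 = 10.98 m.
Σ(b_i/K_i) = 3.43/0.0103 + 4.35/50.8 + 3.20/5.43 = 333.7 d.
K_eq = L / Σ(b_i/K_i) = 10.98 / 333.7 = 0.03291 m/day.
Q = K_eq · A · (Δh/L) = 0.03291 × 1080 × (2.34/10.98) = 7.574 m³/day.

7.57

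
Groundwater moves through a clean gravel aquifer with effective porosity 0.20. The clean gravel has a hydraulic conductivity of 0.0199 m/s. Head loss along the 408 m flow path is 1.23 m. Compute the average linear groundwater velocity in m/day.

25.9

Convert K: 0.0199 m/s × 86400 = 1719 m/day.
Hydraulic gradient i = Δh / L = 1.23 / 408 = 0.003015.
Darcy flux q = K · i = 1719 × 0.003015 = 5.183 m/day.
Seepage velocity v = q / n_e = 5.183 / 0.20 = 25.92 m/day.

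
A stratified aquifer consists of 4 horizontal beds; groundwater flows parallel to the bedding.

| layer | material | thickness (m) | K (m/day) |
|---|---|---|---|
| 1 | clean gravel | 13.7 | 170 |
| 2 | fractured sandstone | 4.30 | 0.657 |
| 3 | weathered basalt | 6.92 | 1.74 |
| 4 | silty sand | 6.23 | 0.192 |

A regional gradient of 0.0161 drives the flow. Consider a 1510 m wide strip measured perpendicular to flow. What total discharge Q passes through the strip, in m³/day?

57000

Flow is parallel to layering, so each bed carries its own Darcy discharge and the transmissivities add.
Σ(K_i·b_i) = 170×13.7 + 0.657×4.30 + 1.74×6.92 + 0.192×6.23 = 2345 m²/day.
Hydraulic gradient i = 0.0161.
Q = Σ(K_i·b_i) · W · i = 2345 × 1510 × 0.01610 = 57011 m³/day.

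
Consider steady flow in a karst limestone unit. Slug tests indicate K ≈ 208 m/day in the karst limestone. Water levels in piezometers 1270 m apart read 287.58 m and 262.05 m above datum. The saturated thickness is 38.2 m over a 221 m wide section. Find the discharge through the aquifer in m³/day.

35300

Cross-sectional area A = 221 × 38.2 = 8442 m².
Hydraulic gradient i = (287.58 − 262.05) / 1270 = 25.53 / 1270 = 0.02010.
Darcy's law: Q = K · A · i = 208.0 × 8442 × 0.02010 = 35299 m³/day.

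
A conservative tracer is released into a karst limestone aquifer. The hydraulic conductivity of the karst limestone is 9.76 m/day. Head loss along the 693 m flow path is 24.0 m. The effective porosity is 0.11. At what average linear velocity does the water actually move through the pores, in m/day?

Hydraulic gradient i = Δh / L = 24.0 / 693 = 0.03463.
Darcy flux q = K · i = 9.760 × 0.03463 = 0.3380 m/day.
Seepage velocity v = q / n_e = 0.3380 / 0.11 = 3.073 m/day.

3.07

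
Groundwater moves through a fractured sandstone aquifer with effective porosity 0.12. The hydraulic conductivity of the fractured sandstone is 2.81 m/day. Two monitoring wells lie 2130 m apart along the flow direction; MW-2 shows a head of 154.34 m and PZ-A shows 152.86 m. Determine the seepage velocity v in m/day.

Hydraulic gradient i = (154.34 − 152.86) / 2130 = 1.48 / 2130 = 0.0006948.
Darcy flux q = K · i = 2.810 × 0.0006948 = 0.001952 m/day.
Seepage velocity v = q / n_e = 0.001952 / 0.12 = 0.01627 m/day.

0.0163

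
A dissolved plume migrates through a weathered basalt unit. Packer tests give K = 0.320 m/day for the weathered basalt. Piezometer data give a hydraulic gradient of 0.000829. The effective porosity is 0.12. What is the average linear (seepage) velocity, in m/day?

0.00221

Hydraulic gradient i = 0.000829.
Darcy flux q = K · i = 0.3200 × 0.0008290 = 0.0002653 m/day.
Seepage velocity v = q / n_e = 0.0002653 / 0.12 = 0.002211 m/day.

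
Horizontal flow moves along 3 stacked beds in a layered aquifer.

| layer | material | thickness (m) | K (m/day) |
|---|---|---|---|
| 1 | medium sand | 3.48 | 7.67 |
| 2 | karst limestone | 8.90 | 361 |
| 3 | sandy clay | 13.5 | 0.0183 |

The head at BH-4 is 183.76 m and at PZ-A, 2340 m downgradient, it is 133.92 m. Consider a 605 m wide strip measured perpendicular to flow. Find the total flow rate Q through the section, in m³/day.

Flow is parallel to layering, so each bed carries its own Darcy discharge and the transmissivities add.
Σ(K_i·b_i) = 7.67×3.48 + 361×8.90 + 0.0183×13.5 = 3240 m²/day.
Hydraulic gradient i = (183.76 − 133.92) / 2340 = 49.84 / 2340 = 0.02130.
Q = Σ(K_i·b_i) · W · i = 3240 × 605 × 0.02130 = 41749 m³/day.

41700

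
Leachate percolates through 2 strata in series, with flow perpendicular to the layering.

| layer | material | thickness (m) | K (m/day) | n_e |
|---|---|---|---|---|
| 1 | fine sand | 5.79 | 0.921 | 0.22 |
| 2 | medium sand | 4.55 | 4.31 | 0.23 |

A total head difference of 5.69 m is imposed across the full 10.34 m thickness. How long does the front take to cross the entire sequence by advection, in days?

2.99

With flow normal to the layers, continuity requires the same specific discharge q through every layer.
Σ(b_i/K_i) = 5.79/0.921 + 4.55/4.31 = 7.342 d.
q = Δh / Σ(b_i/K_i) = 5.69 / 7.342 = 0.7750 m/day.
In each layer the seepage velocity is v_i = q/n_i, so the layer transit time is t_i = b_i·n_i / q:
  layer 1 (fine sand): t_1 = 5.79 × 0.22 / 0.7750 = 1.644 d
  layer 2 (medium sand): t_2 = 4.55 × 0.23 / 0.7750 = 1.350 d
Total t = Σ t_i = 2.994 days.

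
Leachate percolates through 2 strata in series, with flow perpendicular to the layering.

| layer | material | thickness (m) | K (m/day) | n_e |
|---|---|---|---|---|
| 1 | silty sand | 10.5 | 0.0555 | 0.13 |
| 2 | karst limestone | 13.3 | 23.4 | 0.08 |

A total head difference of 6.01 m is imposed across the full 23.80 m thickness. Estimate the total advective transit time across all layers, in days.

With flow normal to the layers, continuity requires the same specific discharge q through every layer.
Σ(b_i/K_i) = 10.5/0.0555 + 13.3/23.4 = 189.8 d.
q = Δh / Σ(b_i/K_i) = 6.01 / 189.8 = 0.03167 m/day.
In each layer the seepage velocity is v_i = q/n_i, so the layer transit time is t_i = b_i·n_i / q:
  layer 1 (silty sand): t_1 = 10.5 × 0.13 / 0.03167 = 43.10 d
  layer 2 (karst limestone): t_2 = 13.3 × 0.08 / 0.03167 = 33.59 d
Total t = Σ t_i = 76.69 days.

76.7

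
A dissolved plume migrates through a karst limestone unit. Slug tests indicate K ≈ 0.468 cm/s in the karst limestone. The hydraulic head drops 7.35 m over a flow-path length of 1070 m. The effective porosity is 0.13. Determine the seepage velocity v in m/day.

21.4

Convert K: 0.468 cm/s × 864 = 404.4 m/day.
Hydraulic gradient i = Δh / L = 7.35 / 1070 = 0.006869.
Darcy flux q = K · i = 404.4 × 0.006869 = 2.778 m/day.
Seepage velocity v = q / n_e = 2.778 / 0.13 = 21.37 m/day.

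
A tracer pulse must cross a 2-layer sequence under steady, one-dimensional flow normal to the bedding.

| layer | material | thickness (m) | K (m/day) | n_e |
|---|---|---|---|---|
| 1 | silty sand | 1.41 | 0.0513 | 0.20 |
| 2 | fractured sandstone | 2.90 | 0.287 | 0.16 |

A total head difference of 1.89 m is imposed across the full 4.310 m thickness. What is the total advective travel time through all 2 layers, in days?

14.8

With flow normal to the layers, continuity requires the same specific discharge q through every layer.
Σ(b_i/K_i) = 1.41/0.0513 + 2.90/0.287 = 37.59 d.
q = Δh / Σ(b_i/K_i) = 1.89 / 37.59 = 0.05028 m/day.
In each layer the seepage velocity is v_i = q/n_i, so the layer transit time is t_i = b_i·n_i / q:
  layer 1 (silty sand): t_1 = 1.41 × 0.20 / 0.05028 = 5.609 d
  layer 2 (fractured sandstone): t_2 = 2.90 × 0.16 / 0.05028 = 9.228 d
Total t = Σ t_i = 14.84 days.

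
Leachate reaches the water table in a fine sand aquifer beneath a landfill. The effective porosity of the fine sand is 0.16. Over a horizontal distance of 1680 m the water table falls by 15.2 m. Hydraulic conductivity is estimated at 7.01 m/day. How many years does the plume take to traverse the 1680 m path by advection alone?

11.6

Hydraulic gradient i = Δh / L = 15.2 / 1680 = 0.009048.
Darcy flux q = K · i = 7.010 × 0.009048 = 0.06342 m/day.
Seepage velocity v = q / n_e = 0.06342 / 0.16 = 0.3964 m/day.
Travel time t = L / v = 1680 / 0.3964 = 4238 days = 11.60 years.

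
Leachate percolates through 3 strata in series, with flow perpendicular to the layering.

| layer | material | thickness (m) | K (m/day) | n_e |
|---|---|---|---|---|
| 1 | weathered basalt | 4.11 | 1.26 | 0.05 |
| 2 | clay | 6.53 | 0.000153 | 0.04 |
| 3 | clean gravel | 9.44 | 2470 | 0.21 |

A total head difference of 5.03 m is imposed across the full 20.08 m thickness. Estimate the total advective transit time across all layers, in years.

With flow normal to the layers, continuity requires the same specific discharge q through every layer.
Σ(b_i/K_i) = 4.11/1.26 + 6.53/0.000153 + 9.44/2470 = 42683 d.
q = Δh / Σ(b_i/K_i) = 5.03 / 42683 = 0.0001178 m/day.
In each layer the seepage velocity is v_i = q/n_i, so the layer transit time is t_i = b_i·n_i / q:
  layer 1 (weathered basalt): t_1 = 4.11 × 0.05 / 0.0001178 = 1744 d
  layer 2 (clay): t_2 = 6.53 × 0.04 / 0.0001178 = 2216 d
  layer 3 (clean gravel): t_3 = 9.44 × 0.21 / 0.0001178 = 16822 d
Total t = Σ t_i = 20782 days = 56.90 years.

56.9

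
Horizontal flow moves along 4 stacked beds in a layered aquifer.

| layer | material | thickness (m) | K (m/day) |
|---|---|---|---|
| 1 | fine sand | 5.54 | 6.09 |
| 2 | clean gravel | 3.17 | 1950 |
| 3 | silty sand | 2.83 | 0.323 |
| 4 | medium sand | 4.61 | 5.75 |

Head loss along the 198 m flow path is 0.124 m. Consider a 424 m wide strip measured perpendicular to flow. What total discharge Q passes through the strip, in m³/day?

Flow is parallel to layering, so each bed carries its own Darcy discharge and the transmissivities add.
Σ(K_i·b_i) = 6.09×5.54 + 1950×3.17 + 0.323×2.83 + 5.75×4.61 = 6243 m²/day.
Hydraulic gradient i = Δh / L = 0.124 / 198 = 0.0006263.
Q = Σ(K_i·b_i) · W · i = 6243 × 424 × 0.0006263 = 1658 m³/day.

1660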